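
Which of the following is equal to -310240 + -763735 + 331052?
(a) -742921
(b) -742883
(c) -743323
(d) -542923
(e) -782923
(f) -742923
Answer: f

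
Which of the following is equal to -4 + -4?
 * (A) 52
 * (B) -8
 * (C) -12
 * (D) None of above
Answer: B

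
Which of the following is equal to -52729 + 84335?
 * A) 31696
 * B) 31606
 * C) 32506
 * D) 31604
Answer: B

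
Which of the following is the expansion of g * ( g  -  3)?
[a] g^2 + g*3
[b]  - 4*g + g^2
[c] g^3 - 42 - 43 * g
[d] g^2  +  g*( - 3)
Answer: d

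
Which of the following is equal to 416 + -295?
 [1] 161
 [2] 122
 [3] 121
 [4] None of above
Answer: 3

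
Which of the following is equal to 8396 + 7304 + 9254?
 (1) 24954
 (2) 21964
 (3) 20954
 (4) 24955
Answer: 1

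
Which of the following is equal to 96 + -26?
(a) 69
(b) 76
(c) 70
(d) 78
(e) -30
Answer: c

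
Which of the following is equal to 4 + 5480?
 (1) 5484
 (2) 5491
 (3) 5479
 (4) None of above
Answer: 1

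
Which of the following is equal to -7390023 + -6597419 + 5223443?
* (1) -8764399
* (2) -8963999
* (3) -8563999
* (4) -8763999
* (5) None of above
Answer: 4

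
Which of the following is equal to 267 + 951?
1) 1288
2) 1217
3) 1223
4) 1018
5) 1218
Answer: 5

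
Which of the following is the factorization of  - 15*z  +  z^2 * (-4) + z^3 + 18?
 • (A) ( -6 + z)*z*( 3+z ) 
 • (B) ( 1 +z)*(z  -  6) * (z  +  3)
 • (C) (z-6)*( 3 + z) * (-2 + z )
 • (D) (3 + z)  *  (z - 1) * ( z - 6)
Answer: D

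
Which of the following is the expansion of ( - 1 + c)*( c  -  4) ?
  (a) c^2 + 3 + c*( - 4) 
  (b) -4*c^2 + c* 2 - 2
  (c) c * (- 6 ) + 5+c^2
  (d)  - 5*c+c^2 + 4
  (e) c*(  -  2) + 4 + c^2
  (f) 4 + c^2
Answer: d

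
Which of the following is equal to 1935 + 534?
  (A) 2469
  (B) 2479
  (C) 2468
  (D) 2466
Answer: A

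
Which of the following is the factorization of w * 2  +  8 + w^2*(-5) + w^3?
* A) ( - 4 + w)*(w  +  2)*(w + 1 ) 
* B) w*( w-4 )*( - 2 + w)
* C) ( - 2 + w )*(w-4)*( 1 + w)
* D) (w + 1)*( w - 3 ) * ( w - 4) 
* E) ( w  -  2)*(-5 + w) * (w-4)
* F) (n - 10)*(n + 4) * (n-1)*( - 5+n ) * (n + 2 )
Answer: C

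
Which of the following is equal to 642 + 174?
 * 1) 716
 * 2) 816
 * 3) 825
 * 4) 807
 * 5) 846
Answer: 2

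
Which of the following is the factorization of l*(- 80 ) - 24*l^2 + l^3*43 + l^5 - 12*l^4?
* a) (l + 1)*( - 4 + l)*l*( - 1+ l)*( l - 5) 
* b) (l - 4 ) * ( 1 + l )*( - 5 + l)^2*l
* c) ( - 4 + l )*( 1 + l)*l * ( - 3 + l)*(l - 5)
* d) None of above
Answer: d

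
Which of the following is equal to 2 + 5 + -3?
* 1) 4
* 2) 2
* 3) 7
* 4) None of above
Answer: 1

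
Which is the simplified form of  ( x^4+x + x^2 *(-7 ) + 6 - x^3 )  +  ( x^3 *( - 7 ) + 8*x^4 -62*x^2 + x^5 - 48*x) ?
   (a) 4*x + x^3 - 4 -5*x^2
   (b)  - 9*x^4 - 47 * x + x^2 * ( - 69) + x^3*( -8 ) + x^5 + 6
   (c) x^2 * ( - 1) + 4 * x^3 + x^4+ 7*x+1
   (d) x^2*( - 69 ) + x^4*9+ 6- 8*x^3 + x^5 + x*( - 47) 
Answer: d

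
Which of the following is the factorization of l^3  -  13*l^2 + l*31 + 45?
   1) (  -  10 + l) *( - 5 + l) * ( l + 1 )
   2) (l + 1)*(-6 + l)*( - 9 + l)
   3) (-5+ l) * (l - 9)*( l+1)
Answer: 3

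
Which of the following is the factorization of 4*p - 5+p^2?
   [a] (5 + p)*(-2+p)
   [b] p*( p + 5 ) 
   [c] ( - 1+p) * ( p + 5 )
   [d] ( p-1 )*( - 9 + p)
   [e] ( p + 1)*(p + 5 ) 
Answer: c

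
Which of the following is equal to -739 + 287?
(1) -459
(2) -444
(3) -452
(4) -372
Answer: 3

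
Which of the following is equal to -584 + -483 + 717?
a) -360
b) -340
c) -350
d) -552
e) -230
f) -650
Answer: c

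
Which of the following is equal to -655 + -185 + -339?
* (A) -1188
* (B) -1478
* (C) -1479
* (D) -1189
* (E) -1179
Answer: E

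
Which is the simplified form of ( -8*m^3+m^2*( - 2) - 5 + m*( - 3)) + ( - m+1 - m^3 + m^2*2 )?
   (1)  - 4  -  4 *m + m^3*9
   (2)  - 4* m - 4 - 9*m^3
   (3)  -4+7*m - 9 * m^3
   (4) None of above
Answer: 2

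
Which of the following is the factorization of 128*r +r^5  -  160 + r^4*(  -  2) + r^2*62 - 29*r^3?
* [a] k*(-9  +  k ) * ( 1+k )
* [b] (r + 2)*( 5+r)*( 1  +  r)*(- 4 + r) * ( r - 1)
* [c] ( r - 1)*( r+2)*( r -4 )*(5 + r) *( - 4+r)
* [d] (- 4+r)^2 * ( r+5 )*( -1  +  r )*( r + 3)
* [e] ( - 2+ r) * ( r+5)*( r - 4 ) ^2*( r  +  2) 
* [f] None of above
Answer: c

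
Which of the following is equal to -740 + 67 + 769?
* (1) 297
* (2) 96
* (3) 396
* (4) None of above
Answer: 2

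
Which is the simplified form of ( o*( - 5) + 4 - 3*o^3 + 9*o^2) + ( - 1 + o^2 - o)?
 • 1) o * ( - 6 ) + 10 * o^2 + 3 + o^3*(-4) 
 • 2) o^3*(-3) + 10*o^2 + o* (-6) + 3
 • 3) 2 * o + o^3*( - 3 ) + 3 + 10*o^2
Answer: 2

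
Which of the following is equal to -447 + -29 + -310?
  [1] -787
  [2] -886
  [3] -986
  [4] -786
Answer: 4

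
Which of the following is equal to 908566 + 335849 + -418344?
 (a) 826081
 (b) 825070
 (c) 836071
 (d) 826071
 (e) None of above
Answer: d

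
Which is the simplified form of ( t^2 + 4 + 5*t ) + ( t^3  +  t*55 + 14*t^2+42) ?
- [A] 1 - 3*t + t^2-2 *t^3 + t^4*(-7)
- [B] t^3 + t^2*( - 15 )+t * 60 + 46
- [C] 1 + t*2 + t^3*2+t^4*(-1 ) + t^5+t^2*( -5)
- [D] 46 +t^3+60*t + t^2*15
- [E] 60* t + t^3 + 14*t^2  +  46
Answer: D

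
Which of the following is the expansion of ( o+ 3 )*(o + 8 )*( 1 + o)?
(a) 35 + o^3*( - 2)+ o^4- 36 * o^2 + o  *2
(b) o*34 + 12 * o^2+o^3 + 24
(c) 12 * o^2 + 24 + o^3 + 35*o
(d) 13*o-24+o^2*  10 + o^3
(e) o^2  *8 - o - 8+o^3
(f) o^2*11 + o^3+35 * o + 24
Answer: c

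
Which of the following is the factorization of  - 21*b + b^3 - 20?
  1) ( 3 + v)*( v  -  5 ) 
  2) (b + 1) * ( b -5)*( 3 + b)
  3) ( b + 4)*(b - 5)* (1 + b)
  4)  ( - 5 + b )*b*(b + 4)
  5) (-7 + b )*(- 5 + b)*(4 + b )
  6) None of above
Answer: 3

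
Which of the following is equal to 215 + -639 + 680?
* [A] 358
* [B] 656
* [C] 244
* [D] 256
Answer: D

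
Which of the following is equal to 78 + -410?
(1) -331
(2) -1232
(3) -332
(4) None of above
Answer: 3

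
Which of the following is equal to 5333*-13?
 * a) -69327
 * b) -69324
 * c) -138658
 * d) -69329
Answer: d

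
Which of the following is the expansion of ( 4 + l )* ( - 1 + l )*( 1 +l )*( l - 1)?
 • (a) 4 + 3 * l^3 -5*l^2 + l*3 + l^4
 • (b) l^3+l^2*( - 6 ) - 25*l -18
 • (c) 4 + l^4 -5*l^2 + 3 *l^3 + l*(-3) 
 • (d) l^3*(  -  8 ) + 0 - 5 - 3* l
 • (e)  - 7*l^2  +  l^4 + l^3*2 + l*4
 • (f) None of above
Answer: c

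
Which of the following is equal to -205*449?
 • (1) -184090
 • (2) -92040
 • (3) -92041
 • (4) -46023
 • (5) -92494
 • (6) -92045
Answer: 6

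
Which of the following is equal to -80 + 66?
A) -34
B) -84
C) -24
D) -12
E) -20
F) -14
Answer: F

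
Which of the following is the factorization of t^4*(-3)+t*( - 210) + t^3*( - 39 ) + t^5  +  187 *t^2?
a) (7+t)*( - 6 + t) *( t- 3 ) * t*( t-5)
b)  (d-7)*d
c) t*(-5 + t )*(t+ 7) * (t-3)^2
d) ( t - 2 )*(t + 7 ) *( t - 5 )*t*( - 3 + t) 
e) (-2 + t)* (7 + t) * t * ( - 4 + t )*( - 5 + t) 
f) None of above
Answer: d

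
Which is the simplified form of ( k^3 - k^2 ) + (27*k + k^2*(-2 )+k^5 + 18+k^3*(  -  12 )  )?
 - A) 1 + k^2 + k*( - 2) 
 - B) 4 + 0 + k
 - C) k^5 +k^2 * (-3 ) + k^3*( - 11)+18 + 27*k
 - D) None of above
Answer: C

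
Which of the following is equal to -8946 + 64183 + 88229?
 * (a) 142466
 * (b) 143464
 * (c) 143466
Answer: c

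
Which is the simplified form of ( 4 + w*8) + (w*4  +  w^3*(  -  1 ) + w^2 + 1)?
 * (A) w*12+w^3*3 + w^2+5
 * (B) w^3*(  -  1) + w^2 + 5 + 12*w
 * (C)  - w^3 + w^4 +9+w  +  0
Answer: B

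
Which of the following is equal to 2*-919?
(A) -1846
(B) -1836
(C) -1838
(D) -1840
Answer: C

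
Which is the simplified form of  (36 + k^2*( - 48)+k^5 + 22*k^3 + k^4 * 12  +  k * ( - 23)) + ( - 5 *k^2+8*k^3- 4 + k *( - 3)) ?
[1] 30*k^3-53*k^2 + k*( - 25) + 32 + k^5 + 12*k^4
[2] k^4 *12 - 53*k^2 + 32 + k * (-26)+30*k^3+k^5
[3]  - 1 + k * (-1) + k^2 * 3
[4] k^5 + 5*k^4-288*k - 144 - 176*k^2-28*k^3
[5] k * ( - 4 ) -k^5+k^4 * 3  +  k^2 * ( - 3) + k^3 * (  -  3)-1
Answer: 2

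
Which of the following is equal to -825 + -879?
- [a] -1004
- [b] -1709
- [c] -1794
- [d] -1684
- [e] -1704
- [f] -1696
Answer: e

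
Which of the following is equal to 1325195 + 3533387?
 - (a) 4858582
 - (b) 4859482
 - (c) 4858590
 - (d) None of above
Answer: a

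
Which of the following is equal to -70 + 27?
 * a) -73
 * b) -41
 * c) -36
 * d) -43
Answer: d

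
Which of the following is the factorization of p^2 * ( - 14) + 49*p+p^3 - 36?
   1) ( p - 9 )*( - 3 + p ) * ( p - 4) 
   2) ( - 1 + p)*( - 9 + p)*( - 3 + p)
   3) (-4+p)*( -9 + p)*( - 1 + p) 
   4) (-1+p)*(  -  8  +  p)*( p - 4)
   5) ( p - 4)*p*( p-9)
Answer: 3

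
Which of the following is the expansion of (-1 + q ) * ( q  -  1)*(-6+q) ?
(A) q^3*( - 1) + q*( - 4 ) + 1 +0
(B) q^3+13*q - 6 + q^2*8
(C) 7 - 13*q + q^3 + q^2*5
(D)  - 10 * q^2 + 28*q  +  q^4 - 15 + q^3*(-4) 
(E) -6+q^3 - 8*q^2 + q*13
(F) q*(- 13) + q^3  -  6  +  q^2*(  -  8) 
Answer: E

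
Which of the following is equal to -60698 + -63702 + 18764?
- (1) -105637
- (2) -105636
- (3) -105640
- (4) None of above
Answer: 2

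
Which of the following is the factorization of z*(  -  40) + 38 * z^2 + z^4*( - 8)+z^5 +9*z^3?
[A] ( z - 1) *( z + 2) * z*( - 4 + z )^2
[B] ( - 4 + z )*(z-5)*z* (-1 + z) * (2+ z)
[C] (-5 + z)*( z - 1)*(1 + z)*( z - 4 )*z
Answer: B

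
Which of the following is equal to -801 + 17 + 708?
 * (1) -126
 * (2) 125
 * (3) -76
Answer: 3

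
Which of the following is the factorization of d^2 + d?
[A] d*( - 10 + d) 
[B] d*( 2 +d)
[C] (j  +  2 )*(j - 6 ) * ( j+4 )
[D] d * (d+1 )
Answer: D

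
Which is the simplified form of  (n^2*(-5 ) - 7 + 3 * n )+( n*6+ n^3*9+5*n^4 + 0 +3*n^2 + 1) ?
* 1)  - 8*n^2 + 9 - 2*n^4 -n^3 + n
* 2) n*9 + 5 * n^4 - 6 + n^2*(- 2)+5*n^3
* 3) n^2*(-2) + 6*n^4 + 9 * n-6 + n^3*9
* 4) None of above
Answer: 4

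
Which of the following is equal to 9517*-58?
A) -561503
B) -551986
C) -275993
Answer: B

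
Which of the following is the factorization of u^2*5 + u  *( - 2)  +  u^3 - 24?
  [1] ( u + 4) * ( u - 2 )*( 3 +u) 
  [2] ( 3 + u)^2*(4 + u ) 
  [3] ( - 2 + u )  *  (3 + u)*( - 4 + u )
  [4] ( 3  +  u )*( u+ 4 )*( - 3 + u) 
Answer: 1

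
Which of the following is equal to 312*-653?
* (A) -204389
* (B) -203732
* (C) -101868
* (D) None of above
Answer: D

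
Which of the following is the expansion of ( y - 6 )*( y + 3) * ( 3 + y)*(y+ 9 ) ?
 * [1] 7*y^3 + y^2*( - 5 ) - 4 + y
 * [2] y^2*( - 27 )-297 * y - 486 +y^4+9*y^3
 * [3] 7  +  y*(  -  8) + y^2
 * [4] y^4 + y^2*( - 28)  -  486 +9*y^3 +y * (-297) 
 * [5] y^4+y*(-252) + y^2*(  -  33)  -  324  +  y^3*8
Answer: 2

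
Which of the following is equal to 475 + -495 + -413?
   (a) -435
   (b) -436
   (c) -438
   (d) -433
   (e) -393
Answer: d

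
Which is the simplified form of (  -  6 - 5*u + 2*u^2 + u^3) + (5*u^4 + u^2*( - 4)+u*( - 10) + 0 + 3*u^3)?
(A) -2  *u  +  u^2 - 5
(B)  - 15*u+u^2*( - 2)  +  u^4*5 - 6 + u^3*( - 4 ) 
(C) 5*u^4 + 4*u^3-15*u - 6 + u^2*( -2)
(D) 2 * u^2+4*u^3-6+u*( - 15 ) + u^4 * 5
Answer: C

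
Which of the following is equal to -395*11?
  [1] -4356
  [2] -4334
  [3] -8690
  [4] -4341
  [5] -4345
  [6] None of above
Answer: 5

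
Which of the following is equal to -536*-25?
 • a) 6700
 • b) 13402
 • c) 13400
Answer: c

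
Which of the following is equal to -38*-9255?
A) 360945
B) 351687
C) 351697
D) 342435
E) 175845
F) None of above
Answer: F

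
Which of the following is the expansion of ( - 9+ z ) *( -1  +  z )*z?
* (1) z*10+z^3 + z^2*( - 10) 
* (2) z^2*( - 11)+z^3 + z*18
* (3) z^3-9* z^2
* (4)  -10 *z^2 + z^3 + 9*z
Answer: 4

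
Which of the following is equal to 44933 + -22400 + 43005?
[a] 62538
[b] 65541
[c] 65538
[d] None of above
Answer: c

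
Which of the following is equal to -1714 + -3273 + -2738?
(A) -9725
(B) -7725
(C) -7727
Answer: B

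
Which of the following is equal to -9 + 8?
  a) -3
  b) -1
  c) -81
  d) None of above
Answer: b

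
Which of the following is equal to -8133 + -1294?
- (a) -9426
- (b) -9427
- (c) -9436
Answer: b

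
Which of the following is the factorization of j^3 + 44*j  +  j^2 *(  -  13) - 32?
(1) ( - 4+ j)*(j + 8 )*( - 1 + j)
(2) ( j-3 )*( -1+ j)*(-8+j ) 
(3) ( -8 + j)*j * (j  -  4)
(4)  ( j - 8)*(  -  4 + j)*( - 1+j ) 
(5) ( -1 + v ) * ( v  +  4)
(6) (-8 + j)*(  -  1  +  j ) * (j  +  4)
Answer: 4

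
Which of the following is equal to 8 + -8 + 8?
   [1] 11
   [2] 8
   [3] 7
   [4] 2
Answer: 2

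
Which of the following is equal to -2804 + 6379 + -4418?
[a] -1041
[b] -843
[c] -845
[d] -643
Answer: b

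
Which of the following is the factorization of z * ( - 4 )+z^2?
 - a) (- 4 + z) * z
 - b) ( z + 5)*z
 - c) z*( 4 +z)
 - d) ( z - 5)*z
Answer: a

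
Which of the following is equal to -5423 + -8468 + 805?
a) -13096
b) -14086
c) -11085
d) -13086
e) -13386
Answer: d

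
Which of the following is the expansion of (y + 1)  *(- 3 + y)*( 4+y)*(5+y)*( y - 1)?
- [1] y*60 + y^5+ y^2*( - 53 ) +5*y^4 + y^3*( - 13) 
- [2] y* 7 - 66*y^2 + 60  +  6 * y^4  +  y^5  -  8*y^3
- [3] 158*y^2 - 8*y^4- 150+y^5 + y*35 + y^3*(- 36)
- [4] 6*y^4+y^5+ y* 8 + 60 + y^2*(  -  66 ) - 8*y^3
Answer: 2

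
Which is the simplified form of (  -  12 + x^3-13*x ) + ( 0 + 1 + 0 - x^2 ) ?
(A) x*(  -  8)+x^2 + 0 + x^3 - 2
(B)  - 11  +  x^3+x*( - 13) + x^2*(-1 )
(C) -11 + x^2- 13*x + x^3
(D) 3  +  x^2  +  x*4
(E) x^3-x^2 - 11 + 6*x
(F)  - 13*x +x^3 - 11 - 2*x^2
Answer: B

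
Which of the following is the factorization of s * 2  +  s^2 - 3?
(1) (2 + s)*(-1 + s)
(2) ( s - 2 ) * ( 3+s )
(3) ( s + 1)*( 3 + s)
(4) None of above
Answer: 4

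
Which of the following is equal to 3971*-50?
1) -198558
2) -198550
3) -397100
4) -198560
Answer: 2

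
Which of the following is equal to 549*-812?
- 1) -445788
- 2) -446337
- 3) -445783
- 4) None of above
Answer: 1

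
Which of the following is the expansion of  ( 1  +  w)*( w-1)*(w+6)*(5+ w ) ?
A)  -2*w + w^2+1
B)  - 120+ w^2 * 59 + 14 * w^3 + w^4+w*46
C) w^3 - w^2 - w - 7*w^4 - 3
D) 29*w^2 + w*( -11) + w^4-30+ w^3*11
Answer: D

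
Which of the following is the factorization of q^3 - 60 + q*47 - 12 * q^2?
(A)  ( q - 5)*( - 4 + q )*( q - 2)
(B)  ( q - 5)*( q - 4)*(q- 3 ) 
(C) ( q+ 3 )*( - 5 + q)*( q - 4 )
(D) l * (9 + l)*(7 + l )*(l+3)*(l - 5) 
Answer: B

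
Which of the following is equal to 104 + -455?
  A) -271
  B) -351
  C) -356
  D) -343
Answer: B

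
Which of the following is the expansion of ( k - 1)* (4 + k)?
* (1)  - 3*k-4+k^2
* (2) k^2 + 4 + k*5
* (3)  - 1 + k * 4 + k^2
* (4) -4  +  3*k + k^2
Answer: 4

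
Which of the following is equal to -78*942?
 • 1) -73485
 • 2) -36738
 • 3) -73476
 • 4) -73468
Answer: 3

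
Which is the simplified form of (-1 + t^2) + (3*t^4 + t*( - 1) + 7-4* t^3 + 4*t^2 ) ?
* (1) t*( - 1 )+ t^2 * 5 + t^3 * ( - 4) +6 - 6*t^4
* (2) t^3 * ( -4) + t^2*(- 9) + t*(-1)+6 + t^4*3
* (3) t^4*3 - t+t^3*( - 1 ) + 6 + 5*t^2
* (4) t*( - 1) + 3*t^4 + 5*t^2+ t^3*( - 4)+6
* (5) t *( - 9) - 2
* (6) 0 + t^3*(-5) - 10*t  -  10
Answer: 4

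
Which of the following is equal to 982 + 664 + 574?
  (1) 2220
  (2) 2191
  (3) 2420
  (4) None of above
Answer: 1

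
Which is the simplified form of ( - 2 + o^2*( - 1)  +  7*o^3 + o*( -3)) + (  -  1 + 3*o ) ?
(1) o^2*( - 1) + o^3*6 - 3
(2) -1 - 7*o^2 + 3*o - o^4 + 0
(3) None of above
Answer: 3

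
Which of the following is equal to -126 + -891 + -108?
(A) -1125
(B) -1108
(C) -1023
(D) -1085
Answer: A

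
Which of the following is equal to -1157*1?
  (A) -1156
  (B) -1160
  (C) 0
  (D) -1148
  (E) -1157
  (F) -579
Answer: E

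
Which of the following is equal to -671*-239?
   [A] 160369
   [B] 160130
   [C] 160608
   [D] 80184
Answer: A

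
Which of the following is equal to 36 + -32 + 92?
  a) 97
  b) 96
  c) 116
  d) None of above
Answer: b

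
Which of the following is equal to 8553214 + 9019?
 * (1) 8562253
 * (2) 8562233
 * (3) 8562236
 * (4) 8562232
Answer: 2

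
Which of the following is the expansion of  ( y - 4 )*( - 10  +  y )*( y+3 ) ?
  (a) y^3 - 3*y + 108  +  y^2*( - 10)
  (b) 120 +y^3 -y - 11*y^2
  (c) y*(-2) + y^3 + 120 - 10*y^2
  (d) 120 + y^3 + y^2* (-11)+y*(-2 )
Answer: d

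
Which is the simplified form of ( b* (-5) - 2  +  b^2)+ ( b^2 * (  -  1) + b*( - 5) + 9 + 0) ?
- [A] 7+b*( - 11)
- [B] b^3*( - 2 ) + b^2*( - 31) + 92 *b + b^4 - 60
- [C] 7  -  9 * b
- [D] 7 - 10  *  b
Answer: D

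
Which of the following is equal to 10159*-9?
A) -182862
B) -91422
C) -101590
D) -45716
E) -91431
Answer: E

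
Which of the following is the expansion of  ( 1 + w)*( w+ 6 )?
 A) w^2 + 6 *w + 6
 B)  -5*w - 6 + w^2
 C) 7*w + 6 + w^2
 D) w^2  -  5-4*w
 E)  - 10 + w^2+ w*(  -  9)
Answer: C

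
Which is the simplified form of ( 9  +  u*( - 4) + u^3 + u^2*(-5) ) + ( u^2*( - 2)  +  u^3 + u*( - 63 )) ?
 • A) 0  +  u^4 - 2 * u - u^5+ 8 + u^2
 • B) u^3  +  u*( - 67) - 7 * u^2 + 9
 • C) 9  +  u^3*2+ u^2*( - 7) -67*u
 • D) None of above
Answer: C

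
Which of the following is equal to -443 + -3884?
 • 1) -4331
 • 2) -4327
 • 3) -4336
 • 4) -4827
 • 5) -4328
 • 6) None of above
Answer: 2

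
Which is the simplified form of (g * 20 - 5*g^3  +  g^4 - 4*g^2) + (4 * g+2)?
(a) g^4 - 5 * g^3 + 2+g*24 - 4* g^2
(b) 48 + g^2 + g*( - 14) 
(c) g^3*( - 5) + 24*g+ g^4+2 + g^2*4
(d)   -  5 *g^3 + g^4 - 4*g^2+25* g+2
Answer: a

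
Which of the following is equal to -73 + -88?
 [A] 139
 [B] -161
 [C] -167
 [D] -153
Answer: B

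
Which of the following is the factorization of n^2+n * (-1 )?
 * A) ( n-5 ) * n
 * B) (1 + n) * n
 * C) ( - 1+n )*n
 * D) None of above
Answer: C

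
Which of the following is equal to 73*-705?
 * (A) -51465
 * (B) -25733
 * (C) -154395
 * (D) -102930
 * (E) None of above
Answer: A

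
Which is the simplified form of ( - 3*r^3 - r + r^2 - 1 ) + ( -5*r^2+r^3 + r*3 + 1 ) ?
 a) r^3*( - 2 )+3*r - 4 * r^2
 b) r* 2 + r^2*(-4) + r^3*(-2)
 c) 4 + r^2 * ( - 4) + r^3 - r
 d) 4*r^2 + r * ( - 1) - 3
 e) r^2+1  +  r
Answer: b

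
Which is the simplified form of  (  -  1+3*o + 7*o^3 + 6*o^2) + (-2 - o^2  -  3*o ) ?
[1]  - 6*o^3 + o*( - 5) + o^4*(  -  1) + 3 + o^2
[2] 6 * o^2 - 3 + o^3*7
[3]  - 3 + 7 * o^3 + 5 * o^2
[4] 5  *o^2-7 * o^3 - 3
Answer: 3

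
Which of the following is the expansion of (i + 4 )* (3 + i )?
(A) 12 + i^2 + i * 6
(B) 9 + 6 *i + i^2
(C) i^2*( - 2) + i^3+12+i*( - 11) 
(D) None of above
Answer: D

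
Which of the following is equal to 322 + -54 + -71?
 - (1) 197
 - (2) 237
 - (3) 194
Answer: 1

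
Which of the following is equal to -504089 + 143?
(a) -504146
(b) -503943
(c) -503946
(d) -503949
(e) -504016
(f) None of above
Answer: c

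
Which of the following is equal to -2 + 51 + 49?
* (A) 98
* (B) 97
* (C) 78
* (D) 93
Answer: A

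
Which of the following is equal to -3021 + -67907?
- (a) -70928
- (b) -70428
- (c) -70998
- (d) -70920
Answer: a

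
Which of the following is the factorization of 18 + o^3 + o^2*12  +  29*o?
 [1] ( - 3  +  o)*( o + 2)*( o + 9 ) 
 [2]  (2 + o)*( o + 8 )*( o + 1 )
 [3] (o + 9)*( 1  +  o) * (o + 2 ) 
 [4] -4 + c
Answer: 3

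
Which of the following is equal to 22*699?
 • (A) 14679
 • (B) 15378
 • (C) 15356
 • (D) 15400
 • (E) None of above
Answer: B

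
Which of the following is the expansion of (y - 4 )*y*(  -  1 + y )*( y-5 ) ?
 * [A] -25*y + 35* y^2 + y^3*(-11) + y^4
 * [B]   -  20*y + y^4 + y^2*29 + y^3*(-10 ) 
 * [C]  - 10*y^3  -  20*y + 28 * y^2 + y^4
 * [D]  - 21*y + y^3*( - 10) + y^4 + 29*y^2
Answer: B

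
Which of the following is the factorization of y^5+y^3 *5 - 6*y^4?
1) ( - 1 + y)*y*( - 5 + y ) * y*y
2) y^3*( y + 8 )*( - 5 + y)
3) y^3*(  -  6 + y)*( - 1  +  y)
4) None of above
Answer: 1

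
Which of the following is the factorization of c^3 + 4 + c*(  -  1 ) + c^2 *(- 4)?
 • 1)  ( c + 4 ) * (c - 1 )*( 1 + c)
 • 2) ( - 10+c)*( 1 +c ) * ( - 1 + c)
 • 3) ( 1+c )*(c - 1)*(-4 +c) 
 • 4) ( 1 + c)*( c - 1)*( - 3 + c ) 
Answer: 3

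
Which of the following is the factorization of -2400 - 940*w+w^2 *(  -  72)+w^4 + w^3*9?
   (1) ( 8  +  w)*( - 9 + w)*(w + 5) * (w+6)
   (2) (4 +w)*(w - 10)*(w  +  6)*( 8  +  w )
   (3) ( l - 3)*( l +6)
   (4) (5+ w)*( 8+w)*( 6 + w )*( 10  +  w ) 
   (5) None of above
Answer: 5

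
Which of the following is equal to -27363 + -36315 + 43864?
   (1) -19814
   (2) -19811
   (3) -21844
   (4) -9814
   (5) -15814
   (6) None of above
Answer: 1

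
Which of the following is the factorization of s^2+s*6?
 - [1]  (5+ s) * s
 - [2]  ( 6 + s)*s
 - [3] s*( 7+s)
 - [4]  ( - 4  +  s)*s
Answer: 2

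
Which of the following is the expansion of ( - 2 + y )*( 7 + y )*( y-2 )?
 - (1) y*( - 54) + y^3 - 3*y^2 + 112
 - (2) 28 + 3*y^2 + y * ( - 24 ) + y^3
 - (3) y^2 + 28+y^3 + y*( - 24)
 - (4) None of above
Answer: 2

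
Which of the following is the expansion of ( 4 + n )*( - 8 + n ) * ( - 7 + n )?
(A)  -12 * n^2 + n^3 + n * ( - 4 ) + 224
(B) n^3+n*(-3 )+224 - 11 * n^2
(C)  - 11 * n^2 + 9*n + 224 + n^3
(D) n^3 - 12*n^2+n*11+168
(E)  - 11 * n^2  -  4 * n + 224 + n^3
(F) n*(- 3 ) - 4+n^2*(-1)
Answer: E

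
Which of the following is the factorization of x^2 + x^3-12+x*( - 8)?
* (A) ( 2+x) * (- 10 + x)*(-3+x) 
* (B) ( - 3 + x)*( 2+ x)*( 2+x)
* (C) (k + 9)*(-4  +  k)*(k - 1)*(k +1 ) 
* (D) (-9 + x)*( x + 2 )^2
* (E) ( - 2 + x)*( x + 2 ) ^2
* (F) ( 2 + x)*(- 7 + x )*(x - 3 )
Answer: B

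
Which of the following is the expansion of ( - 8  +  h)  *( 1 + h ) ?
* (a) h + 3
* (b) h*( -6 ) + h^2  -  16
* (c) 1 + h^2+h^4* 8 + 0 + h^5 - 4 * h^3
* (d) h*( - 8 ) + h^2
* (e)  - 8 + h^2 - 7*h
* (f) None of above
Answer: e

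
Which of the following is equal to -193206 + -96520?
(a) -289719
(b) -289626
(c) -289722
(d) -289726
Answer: d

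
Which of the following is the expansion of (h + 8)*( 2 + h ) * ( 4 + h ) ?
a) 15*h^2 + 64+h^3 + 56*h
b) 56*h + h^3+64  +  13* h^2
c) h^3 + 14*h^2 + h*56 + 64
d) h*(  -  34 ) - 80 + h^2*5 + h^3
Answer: c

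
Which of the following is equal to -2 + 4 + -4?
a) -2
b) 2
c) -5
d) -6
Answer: a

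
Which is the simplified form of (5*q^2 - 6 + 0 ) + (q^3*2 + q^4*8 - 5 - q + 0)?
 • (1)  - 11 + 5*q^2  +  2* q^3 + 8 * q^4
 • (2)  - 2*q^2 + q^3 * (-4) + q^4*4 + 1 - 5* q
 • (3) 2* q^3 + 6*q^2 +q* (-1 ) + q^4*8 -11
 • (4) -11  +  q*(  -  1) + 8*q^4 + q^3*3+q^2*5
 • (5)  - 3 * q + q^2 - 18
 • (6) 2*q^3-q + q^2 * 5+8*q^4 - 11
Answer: 6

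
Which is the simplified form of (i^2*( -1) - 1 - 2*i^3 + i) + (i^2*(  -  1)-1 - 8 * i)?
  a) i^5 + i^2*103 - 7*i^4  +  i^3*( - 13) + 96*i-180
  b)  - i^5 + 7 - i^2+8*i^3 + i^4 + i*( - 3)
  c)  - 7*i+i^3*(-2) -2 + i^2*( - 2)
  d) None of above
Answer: c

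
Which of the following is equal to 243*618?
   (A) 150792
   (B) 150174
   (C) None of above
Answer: B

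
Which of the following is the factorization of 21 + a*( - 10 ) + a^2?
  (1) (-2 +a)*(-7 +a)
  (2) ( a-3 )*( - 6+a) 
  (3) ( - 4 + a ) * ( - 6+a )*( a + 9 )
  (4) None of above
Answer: 4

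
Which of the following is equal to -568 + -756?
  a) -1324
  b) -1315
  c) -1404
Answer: a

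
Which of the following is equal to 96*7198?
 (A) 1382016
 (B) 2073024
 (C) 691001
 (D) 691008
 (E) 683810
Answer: D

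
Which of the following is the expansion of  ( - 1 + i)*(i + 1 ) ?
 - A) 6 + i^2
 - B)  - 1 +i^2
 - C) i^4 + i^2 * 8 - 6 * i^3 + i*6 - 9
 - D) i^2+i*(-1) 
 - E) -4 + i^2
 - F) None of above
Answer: B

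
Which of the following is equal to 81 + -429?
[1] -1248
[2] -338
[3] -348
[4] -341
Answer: 3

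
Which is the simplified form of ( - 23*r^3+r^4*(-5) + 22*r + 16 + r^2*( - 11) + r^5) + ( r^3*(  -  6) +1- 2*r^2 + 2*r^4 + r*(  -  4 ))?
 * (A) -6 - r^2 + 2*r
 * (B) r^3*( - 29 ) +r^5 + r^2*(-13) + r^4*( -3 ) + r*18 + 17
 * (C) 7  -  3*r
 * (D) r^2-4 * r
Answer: B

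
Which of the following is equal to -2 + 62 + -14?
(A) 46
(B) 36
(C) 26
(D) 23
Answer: A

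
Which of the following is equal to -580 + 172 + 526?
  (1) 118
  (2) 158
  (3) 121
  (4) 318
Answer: 1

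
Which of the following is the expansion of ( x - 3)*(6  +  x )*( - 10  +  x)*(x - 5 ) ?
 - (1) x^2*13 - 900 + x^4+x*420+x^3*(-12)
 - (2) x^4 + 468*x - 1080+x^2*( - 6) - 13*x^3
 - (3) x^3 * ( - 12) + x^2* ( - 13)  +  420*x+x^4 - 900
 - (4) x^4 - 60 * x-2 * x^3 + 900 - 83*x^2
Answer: 3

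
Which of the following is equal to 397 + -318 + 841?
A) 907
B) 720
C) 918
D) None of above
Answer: D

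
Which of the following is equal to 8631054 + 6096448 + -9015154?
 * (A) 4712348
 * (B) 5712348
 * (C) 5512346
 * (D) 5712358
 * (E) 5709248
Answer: B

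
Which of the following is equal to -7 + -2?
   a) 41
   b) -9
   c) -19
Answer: b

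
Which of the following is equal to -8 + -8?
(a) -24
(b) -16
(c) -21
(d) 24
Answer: b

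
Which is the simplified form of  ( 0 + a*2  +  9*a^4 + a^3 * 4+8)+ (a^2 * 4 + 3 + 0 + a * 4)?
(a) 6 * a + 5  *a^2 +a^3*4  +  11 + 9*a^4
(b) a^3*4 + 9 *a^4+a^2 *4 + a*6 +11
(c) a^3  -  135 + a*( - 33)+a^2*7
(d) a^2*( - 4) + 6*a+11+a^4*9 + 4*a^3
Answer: b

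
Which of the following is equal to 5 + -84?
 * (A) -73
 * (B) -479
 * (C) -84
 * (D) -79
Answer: D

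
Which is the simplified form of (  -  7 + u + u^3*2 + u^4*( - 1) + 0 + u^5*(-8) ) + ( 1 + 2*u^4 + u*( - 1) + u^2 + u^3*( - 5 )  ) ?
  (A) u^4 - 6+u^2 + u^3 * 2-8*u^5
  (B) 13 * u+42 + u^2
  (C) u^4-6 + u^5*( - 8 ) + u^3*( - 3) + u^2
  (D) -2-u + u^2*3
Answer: C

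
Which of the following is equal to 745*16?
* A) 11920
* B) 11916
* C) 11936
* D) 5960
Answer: A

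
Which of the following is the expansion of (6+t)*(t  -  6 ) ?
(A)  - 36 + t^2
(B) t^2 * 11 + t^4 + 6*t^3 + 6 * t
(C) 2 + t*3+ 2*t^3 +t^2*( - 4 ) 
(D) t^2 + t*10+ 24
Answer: A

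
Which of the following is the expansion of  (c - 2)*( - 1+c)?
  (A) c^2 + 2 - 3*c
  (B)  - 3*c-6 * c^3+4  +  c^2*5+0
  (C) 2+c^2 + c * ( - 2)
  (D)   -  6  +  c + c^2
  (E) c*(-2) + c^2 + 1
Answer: A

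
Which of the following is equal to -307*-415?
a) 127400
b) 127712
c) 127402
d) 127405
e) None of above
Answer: d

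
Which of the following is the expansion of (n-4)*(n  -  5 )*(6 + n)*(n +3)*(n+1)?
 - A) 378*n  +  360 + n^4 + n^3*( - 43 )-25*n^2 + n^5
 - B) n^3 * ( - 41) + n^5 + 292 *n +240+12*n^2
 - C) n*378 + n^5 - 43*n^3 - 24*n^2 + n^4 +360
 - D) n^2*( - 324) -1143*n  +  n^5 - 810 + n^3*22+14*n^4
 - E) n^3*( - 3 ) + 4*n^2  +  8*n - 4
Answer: A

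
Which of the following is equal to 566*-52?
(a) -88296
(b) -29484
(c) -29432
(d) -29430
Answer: c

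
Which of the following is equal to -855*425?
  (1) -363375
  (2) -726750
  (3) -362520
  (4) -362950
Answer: 1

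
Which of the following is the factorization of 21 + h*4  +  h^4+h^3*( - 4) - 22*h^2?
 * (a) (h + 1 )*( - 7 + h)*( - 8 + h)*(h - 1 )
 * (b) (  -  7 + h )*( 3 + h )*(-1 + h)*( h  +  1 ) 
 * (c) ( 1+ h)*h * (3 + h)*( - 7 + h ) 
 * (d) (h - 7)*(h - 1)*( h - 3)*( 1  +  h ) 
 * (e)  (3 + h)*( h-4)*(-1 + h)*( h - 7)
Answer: b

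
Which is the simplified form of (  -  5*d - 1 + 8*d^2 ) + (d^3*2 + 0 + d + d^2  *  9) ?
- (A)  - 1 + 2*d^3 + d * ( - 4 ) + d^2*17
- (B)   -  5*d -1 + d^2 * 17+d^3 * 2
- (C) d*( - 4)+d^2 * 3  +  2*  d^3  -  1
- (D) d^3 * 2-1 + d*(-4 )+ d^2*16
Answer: A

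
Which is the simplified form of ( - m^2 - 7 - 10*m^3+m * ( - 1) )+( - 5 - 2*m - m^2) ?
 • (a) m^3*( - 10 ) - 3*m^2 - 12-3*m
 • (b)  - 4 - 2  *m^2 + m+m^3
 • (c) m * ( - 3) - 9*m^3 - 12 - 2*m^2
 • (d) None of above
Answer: d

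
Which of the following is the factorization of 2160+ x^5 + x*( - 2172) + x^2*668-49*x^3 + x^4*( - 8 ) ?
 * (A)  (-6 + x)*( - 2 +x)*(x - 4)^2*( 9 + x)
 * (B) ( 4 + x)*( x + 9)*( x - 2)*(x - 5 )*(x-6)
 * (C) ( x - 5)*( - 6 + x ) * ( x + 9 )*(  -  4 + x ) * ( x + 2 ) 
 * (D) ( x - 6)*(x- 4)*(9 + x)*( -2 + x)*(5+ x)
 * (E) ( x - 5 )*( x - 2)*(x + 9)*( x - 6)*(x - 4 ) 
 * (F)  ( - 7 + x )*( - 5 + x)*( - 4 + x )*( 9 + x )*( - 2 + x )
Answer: E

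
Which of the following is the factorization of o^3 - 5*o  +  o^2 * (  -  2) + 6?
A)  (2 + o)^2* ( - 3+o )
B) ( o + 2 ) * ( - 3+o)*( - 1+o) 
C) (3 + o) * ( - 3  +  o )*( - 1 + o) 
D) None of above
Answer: B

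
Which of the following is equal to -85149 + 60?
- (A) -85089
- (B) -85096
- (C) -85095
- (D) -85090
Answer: A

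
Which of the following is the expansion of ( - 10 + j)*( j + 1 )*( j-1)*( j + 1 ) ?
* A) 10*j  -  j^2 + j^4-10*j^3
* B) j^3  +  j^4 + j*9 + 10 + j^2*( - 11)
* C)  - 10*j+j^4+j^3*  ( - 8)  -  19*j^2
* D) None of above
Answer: D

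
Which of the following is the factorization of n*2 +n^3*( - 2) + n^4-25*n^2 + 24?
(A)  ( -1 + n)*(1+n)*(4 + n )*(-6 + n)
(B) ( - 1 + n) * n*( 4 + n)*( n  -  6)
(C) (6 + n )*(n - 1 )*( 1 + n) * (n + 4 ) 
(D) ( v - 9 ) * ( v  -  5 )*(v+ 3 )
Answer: A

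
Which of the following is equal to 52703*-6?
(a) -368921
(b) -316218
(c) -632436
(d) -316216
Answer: b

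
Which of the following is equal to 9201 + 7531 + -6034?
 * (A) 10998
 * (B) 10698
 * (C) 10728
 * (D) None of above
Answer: B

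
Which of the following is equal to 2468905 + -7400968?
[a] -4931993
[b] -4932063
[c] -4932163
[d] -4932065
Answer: b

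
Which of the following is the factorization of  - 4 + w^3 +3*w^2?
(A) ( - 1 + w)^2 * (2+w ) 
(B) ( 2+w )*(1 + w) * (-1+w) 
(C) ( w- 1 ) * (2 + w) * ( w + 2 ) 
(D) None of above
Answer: C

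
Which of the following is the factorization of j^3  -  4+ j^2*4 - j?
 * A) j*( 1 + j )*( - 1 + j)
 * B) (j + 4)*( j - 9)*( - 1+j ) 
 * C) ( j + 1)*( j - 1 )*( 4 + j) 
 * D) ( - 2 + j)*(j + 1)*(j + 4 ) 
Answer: C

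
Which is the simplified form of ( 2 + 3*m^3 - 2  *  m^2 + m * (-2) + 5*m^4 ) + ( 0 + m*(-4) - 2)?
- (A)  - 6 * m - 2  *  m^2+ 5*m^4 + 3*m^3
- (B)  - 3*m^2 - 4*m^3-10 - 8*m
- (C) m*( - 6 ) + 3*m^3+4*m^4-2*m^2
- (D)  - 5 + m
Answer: A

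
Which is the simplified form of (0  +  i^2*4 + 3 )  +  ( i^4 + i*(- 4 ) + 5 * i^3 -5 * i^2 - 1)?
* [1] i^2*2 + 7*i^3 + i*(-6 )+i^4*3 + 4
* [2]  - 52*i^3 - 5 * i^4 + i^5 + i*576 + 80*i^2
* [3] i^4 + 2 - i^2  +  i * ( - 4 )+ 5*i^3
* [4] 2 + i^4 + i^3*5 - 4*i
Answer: 3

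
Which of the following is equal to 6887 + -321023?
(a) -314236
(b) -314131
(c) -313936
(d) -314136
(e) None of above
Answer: d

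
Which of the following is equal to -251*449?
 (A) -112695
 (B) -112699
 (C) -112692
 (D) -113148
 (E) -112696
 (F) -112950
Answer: B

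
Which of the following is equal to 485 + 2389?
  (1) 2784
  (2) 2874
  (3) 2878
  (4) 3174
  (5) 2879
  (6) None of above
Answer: 2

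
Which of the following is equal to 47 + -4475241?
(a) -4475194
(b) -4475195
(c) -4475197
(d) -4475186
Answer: a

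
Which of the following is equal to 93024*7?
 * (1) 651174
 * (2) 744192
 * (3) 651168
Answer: 3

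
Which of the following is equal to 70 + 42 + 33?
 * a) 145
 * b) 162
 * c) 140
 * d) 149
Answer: a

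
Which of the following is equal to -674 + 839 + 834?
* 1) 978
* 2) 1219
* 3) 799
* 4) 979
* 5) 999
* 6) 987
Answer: 5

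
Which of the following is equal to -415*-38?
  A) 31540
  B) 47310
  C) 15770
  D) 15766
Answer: C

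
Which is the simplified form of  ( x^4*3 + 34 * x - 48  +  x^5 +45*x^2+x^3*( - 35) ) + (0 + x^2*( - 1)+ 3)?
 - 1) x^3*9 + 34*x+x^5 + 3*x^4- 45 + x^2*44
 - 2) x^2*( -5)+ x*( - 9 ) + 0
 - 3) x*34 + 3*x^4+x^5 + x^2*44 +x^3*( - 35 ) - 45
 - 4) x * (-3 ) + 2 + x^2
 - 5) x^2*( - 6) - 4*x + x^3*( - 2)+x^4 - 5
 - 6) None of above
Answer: 3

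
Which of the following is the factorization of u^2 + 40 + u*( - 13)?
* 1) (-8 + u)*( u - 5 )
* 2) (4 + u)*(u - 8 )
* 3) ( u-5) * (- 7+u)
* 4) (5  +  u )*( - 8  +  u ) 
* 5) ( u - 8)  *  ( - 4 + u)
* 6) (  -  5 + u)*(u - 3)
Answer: 1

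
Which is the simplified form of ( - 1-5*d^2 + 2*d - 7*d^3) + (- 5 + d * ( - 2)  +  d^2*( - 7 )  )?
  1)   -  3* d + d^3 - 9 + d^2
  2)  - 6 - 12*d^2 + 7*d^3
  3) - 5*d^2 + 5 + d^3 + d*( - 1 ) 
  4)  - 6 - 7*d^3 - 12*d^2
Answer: 4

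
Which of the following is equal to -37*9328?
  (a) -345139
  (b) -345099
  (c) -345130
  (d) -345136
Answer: d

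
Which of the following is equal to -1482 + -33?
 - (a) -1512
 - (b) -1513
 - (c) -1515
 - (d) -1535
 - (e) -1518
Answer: c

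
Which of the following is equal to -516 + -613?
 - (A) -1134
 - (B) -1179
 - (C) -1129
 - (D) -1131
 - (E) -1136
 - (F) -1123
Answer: C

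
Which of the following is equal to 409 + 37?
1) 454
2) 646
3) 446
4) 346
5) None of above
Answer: 3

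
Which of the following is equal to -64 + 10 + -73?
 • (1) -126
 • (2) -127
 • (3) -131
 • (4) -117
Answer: 2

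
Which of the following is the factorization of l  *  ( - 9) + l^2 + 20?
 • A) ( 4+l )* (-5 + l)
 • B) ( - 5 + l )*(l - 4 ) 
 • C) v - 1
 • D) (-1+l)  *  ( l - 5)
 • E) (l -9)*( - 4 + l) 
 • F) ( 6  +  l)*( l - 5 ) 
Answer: B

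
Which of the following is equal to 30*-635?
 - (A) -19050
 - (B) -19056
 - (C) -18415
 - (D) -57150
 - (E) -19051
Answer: A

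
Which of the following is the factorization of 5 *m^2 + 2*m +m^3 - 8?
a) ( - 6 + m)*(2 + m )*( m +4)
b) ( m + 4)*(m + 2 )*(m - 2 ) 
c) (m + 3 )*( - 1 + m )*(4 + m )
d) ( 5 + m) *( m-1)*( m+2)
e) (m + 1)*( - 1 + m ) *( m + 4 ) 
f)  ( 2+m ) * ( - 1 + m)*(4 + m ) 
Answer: f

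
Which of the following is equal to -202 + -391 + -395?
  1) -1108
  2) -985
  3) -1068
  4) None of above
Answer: 4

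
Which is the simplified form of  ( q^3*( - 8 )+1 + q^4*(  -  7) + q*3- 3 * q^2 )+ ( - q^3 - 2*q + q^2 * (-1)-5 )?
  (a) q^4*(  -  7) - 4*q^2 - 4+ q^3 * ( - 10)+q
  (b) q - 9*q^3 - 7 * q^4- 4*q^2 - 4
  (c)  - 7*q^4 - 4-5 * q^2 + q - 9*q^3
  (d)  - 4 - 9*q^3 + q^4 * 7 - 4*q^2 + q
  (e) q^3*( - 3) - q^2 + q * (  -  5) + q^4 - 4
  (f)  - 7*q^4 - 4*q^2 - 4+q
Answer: b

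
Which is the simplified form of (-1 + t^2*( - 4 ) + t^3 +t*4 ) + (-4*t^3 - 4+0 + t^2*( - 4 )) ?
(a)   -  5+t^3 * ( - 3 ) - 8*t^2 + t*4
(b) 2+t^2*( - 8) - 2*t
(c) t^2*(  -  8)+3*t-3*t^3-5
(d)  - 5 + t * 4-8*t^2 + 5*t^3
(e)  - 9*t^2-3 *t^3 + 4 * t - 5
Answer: a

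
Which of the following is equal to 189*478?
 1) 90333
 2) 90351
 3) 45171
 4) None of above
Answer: 4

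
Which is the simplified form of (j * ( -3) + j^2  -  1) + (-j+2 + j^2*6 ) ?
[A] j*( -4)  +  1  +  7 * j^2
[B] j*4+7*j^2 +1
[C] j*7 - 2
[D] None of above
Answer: A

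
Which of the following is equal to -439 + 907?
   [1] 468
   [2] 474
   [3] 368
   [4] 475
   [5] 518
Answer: 1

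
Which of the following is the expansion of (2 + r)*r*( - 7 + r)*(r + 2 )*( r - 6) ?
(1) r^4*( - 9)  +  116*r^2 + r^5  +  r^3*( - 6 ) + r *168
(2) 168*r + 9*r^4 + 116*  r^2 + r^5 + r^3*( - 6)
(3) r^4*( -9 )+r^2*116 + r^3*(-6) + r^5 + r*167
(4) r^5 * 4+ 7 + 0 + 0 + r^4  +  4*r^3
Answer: 1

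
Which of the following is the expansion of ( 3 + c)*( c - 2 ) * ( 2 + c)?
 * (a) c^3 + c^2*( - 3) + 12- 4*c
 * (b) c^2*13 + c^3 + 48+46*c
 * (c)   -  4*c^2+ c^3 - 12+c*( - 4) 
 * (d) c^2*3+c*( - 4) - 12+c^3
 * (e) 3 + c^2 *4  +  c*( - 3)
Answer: d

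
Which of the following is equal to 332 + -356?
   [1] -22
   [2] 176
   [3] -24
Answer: 3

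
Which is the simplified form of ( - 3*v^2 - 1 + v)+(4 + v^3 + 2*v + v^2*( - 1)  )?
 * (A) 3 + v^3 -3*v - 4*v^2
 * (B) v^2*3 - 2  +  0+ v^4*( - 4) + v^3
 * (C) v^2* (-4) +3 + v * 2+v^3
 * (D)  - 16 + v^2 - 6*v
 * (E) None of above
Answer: E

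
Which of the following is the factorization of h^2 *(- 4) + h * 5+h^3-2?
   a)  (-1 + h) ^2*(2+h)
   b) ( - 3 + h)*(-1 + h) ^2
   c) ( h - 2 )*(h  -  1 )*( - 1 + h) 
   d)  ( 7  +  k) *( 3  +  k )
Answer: c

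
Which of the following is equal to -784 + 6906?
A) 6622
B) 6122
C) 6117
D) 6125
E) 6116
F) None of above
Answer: B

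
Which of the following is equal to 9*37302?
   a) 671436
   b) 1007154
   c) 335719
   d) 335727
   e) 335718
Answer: e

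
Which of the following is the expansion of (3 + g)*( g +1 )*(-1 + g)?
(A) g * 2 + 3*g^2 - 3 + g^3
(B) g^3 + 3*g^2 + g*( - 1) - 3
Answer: B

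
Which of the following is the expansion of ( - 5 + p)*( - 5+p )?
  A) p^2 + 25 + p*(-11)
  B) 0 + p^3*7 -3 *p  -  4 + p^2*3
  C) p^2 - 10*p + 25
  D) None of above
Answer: C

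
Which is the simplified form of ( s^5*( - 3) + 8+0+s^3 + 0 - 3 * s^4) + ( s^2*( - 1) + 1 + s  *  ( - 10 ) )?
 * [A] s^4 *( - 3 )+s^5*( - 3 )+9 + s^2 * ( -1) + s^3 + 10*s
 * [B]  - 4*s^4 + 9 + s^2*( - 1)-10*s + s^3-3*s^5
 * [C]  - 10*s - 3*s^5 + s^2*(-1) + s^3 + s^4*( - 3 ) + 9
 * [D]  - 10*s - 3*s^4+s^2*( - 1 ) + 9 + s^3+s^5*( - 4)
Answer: C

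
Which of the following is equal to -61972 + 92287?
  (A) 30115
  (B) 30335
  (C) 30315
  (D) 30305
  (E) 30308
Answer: C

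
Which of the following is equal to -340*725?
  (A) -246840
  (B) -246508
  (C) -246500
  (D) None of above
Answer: C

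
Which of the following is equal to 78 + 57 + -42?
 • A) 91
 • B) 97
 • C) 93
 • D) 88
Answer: C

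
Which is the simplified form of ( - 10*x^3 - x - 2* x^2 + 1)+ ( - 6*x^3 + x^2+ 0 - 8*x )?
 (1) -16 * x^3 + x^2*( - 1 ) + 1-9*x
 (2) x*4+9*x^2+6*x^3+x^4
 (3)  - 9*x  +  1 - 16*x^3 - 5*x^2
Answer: 1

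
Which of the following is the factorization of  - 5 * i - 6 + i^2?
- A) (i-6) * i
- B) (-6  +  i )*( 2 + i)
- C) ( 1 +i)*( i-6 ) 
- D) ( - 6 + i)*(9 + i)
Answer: C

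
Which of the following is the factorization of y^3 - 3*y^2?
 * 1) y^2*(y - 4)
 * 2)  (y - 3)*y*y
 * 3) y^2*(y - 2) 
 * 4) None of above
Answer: 2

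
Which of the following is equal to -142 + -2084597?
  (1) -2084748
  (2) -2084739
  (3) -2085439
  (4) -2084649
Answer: 2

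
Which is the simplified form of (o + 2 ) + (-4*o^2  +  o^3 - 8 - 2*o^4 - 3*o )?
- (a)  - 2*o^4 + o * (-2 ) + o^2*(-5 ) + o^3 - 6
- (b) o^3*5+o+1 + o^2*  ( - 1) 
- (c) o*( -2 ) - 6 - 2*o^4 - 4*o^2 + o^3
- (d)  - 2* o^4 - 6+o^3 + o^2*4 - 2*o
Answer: c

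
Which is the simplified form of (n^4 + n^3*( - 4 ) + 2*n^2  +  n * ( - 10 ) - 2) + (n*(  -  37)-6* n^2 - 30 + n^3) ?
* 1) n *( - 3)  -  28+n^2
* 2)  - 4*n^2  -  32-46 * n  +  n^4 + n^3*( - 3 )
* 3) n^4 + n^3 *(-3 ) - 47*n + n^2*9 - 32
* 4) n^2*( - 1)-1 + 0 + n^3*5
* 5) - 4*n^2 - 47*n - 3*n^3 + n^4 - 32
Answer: 5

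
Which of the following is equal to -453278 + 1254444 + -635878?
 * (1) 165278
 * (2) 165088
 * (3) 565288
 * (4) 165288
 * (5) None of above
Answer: 4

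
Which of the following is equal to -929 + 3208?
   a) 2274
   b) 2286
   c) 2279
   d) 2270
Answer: c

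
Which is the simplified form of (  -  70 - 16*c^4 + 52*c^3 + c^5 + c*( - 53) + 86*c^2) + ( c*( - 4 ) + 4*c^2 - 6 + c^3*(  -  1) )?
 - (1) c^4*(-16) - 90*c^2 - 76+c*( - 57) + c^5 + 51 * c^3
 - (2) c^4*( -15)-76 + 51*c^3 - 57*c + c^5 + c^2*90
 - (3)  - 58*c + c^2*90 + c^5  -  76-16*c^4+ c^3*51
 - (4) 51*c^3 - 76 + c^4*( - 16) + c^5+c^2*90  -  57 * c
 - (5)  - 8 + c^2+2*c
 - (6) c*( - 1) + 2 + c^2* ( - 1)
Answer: 4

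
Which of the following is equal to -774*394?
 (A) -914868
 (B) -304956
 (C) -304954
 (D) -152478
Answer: B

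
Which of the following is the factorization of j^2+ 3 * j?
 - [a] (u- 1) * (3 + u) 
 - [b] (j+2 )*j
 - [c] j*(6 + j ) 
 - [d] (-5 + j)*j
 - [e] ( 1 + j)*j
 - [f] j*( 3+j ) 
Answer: f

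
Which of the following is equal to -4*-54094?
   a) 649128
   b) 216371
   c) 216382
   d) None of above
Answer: d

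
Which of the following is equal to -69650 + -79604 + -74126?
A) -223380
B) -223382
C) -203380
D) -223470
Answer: A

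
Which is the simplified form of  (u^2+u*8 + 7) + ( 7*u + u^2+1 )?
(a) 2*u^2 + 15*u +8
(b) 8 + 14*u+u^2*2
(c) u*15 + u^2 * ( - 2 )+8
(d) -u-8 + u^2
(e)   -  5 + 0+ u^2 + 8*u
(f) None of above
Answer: a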